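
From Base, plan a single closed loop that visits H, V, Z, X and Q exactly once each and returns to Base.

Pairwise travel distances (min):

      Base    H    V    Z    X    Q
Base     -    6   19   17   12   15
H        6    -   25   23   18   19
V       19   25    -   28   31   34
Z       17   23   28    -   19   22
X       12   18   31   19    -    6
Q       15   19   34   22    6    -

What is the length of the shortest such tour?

With 5 stops there are 5!/2 = 60 distinct round trips (a route and its reverse cost the same).
Base-H-V-Z-X-Q-Base: 6+25+28+19+6+15 = 99
Base-H-V-Z-Q-X-Base: 6+25+28+22+6+12 = 99
Base-H-V-X-Z-Q-Base: 6+25+31+19+22+15 = 118
Base-H-V-X-Q-Z-Base: 6+25+31+6+22+17 = 107
Base-H-V-Q-Z-X-Base: 6+25+34+22+19+12 = 118
Base-H-V-Q-X-Z-Base: 6+25+34+6+19+17 = 107
Base-H-Z-V-X-Q-Base: 6+23+28+31+6+15 = 109
Base-H-Z-V-Q-X-Base: 6+23+28+34+6+12 = 109
Base-H-Z-X-V-Q-Base: 6+23+19+31+34+15 = 128
Base-H-Z-X-Q-V-Base: 6+23+19+6+34+19 = 107
Base-H-Z-Q-V-X-Base: 6+23+22+34+31+12 = 128
Base-H-Z-Q-X-V-Base: 6+23+22+6+31+19 = 107
Base-H-X-V-Z-Q-Base: 6+18+31+28+22+15 = 120
Base-H-X-V-Q-Z-Base: 6+18+31+34+22+17 = 128
… (46 more)
Base-H-Q-X-Z-V-Base: 6+19+6+19+28+19 = 97  ← best
The minimum is 97.
One optimal route: Base → H → Q → X → Z → V → Base (or its reverse).

Shortest round trip = 97 min.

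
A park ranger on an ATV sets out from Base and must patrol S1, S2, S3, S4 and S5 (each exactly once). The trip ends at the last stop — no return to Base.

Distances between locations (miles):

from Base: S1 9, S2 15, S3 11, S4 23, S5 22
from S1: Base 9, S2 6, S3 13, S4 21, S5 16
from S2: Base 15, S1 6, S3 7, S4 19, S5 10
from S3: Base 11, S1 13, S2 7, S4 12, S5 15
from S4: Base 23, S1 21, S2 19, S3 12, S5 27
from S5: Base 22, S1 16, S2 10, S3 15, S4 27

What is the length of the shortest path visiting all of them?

Shortest open route: 52 miles.

There are 5! = 120 possible orderings.
Base → S1 → S2 → S3 → S4 → S5: 9+6+7+12+27 = 61
Base → S1 → S2 → S3 → S5 → S4: 9+6+7+15+27 = 64
Base → S1 → S2 → S4 → S3 → S5: 9+6+19+12+15 = 61
Base → S1 → S2 → S4 → S5 → S3: 9+6+19+27+15 = 76
Base → S1 → S2 → S5 → S3 → S4: 9+6+10+15+12 = 52
Base → S1 → S2 → S5 → S4 → S3: 9+6+10+27+12 = 64
Base → S1 → S3 → S2 → S4 → S5: 9+13+7+19+27 = 75
Base → S1 → S3 → S2 → S5 → S4: 9+13+7+10+27 = 66
Base → S1 → S3 → S4 → S2 → S5: 9+13+12+19+10 = 63
Base → S1 → S3 → S4 → S5 → S2: 9+13+12+27+10 = 71
Base → S1 → S3 → S5 → S2 → S4: 9+13+15+10+19 = 66
Base → S1 → S3 → S5 → S4 → S2: 9+13+15+27+19 = 83
Base → S1 → S4 → S2 → S3 → S5: 9+21+19+7+15 = 71
Base → S1 → S4 → S2 → S5 → S3: 9+21+19+10+15 = 74
… (106 more)
The minimum is 52.
One shortest path: Base → S1 → S2 → S5 → S3 → S4.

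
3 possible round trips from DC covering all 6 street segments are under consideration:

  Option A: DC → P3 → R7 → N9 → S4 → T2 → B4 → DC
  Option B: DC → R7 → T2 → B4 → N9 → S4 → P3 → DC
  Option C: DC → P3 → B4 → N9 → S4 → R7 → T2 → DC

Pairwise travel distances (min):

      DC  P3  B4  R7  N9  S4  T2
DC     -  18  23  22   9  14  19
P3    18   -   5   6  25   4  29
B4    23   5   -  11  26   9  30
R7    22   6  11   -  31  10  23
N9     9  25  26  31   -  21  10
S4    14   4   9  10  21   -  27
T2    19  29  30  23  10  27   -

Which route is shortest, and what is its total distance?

Option A: 18 + 6 + 31 + 21 + 27 + 30 + 23 = 156
Option B: 22 + 23 + 30 + 26 + 21 + 4 + 18 = 144
Option C: 18 + 5 + 26 + 21 + 10 + 23 + 19 = 122

122 min — Option C is the shortest.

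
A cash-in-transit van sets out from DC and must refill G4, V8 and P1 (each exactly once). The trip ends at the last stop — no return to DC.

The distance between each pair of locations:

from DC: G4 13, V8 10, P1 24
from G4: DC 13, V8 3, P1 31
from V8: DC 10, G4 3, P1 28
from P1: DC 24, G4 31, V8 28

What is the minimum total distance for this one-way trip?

Minimum one-way distance = 44.

There are 3! = 6 possible orderings.
DC → G4 → V8 → P1: 13+3+28 = 44
DC → G4 → P1 → V8: 13+31+28 = 72
DC → V8 → G4 → P1: 10+3+31 = 44
DC → V8 → P1 → G4: 10+28+31 = 69
DC → P1 → G4 → V8: 24+31+3 = 58
DC → P1 → V8 → G4: 24+28+3 = 55
The minimum is 44.
One shortest path: DC → G4 → V8 → P1.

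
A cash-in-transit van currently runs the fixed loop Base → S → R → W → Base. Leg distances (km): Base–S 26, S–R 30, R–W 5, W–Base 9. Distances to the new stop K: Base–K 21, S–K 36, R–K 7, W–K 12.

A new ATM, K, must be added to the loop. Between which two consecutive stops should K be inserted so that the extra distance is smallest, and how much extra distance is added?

Adding 13 km by placing K on the S–R leg.

Insertion cost between consecutive stops i–j is d(i,K) + d(K,j) − d(i,j):
  between Base and S: 21 + 36 − 26 = 31
  between S and R: 36 + 7 − 30 = 13
  between R and W: 7 + 12 − 5 = 14
  between W and Base: 12 + 21 − 9 = 24
Cheapest insertion is between S and R, adding 13.
New total = 70 + 13 = 83.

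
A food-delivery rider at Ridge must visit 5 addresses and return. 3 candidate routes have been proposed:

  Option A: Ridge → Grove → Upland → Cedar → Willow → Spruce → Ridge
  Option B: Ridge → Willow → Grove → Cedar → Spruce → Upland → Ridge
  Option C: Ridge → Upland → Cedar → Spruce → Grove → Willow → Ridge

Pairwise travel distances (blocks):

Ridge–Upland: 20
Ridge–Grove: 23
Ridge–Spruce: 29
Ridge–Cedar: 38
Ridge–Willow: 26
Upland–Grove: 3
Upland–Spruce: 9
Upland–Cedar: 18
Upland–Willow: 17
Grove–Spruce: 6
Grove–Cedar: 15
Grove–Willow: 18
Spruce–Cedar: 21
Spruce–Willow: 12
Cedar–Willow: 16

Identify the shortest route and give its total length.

Option A: 23 + 3 + 18 + 16 + 12 + 29 = 101
Option B: 26 + 18 + 15 + 21 + 9 + 20 = 109
Option C: 20 + 18 + 21 + 6 + 18 + 26 = 109

101 blocks — Option A is the shortest.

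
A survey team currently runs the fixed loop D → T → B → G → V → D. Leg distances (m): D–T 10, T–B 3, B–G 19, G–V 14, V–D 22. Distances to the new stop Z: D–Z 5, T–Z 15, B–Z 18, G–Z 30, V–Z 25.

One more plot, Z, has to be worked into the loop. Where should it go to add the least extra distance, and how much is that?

Insertion cost between consecutive stops i–j is d(i,Z) + d(Z,j) − d(i,j):
  between D and T: 5 + 15 − 10 = 10
  between T and B: 15 + 18 − 3 = 30
  between B and G: 18 + 30 − 19 = 29
  between G and V: 30 + 25 − 14 = 41
  between V and D: 25 + 5 − 22 = 8
Cheapest insertion is between V and D, adding 8.
New total = 68 + 8 = 76.

+8 m — insert Z between V and D.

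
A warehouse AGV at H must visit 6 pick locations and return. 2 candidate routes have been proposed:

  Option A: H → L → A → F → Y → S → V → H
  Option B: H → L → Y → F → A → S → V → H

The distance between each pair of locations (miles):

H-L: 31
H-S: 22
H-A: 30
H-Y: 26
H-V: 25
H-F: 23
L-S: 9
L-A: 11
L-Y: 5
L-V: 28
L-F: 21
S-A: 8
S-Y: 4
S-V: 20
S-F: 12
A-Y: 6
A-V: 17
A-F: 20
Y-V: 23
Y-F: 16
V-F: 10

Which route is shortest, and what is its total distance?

Option A: 31 + 11 + 20 + 16 + 4 + 20 + 25 = 127
Option B: 31 + 5 + 16 + 20 + 8 + 20 + 25 = 125

125 miles — Option B is the shortest.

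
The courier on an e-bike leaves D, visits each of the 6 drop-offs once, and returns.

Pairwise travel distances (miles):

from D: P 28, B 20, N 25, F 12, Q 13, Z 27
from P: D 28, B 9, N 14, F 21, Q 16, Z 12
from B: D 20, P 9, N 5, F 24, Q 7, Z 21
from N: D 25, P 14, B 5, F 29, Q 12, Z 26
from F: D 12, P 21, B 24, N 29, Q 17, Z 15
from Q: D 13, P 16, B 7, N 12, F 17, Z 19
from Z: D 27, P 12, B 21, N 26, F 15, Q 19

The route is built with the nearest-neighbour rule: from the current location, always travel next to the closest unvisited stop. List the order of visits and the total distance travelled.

From D: distances to unvisited — F=12, Q=13, B=20, N=25, Z=27, P=28. Nearest is F (12).
From F: distances to unvisited — Z=15, Q=17, P=21, B=24, N=29. Nearest is Z (15).
From Z: distances to unvisited — P=12, Q=19, B=21, N=26. Nearest is P (12).
From P: distances to unvisited — B=9, N=14, Q=16. Nearest is B (9).
From B: distances to unvisited — N=5, Q=7. Nearest is N (5).
From N: distances to unvisited — Q=12. Nearest is Q (12).
Return Q→D: 13.
Total = 12 + 15 + 12 + 9 + 5 + 12 + 13 = 78.

78 miles along D → F → Z → P → B → N → Q → D.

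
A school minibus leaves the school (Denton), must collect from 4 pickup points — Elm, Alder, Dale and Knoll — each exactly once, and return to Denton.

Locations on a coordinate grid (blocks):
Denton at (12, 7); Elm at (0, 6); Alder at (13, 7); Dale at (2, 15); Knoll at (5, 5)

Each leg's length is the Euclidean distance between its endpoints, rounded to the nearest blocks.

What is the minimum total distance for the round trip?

Minimum total distance: 36 blocks.

There are 12 distinct closed tours to check (reversals are equivalent).
Denton → Elm → Alder → Dale → Knoll → Denton: 12+13+14+10+7 = 56
Denton → Elm → Alder → Knoll → Dale → Denton: 12+13+8+10+13 = 56
Denton → Elm → Dale → Alder → Knoll → Denton: 12+9+14+8+7 = 50
Denton → Elm → Dale → Knoll → Alder → Denton: 12+9+10+8+1 = 40
Denton → Elm → Knoll → Alder → Dale → Denton: 12+5+8+14+13 = 52
Denton → Elm → Knoll → Dale → Alder → Denton: 12+5+10+14+1 = 42
Denton → Alder → Elm → Dale → Knoll → Denton: 1+13+9+10+7 = 40
Denton → Alder → Elm → Knoll → Dale → Denton: 1+13+5+10+13 = 42
Denton → Alder → Dale → Elm → Knoll → Denton: 1+14+9+5+7 = 36
Denton → Alder → Knoll → Elm → Dale → Denton: 1+8+5+9+13 = 36
Denton → Dale → Elm → Alder → Knoll → Denton: 13+9+13+8+7 = 50
Denton → Dale → Alder → Elm → Knoll → Denton: 13+14+13+5+7 = 52
The minimum is 36.
One optimal route: Denton → Alder → Dale → Elm → Knoll → Denton (or its reverse).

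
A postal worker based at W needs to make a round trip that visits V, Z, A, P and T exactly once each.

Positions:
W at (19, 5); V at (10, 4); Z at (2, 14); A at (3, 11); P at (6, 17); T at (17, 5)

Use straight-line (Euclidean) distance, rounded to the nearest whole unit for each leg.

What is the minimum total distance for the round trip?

With 5 stops there are 5!/2 = 60 distinct round trips (a route and its reverse cost the same).
W→V→Z→A→P→T→W: 9+13+3+7+16+2 = 50
W→V→Z→A→T→P→W: 9+13+3+15+16+18 = 74
W→V→Z→P→A→T→W: 9+13+5+7+15+2 = 51
W→V→Z→P→T→A→W: 9+13+5+16+15+17 = 75
W→V→Z→T→A→P→W: 9+13+17+15+7+18 = 79
W→V→Z→T→P→A→W: 9+13+17+16+7+17 = 79
W→V→A→Z→P→T→W: 9+10+3+5+16+2 = 45
W→V→A→Z→T→P→W: 9+10+3+17+16+18 = 73
W→V→A→P→Z→T→W: 9+10+7+5+17+2 = 50
W→V→A→P→T→Z→W: 9+10+7+16+17+19 = 78
W→V→A→T→Z→P→W: 9+10+15+17+5+18 = 74
W→V→A→T→P→Z→W: 9+10+15+16+5+19 = 74
W→V→P→Z→A→T→W: 9+14+5+3+15+2 = 48
W→V→P→Z→T→A→W: 9+14+5+17+15+17 = 77
… (46 more)
The minimum is 45.
One optimal route: W → V → A → Z → P → T → W (or its reverse).

Minimum total distance: 45.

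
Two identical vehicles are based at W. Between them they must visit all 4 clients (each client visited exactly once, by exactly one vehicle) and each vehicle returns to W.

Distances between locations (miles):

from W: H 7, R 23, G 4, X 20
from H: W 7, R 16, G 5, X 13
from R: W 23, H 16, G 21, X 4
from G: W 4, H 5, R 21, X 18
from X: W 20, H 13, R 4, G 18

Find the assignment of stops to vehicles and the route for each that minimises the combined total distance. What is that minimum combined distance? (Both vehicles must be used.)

There are 2^3 − 1 = 7 ways to divide the 4 stops into two non-empty groups. For each, the best each vehicle can do is its own shortest tour through its group:
  {H} + {R, G, X}: 14 + 49 = 63
  {R} + {H, G, X}: 46 + 42 = 88
  {H, R} + {G, X}: 46 + 42 = 88
  {G} + {H, R, X}: 8 + 47 = 55
  {H, G} + {R, X}: 16 + 47 = 63
  {R, G} + {H, X}: 48 + 40 = 88
  … (7 splits in total)
Best: vehicle 1 W → G → W = 8; vehicle 2 W → H → R → X → W = 47; combined 55.

Minimum combined distance: 55 miles.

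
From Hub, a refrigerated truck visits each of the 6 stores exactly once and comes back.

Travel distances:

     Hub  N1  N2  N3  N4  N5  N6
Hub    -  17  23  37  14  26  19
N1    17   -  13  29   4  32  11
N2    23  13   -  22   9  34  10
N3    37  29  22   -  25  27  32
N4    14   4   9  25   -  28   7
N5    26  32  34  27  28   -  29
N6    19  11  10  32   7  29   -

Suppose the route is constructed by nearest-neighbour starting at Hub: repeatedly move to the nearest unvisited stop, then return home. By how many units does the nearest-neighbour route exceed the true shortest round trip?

The nearest-neighbour route is 1 longer than optimal.

From Hub: N4=14, N1=17, N6=19, N2=23, N5=26, N3=37 → choose N4 (14).
From N4: N1=4, N6=7, N2=9, N3=25, N5=28 → choose N1 (4).
From N1: N6=11, N2=13, N3=29, N5=32 → choose N6 (11).
From N6: N2=10, N5=29, N3=32 → choose N2 (10).
From N2: N3=22, N5=34 → choose N3 (22).
From N3: N5=27 → choose N5 (27).
NN route Hub → N4 → N1 → N6 → N2 → N3 → N5 → Hub costs 114.
Optimal: Hub → N1 → N4 → N6 → N2 → N3 → N5 → Hub costs 113 (by enumerating all 360 distinct tours).
Excess = 114 − 113 = 1.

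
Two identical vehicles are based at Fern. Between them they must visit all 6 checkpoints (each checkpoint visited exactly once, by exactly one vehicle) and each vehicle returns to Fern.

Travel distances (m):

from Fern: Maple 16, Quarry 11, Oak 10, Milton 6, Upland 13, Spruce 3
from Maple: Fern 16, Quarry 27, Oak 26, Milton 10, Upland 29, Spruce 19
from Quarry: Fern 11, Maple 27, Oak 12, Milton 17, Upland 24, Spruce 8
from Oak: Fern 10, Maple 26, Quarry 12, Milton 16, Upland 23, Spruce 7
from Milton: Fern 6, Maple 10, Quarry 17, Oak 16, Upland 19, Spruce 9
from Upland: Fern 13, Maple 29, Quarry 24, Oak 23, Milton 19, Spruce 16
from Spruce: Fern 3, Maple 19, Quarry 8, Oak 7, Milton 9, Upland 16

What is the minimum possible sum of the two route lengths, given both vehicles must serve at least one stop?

There are 2^5 − 1 = 31 ways to divide the 6 stops into two non-empty groups. For each, the best each vehicle can do is its own shortest tour through its group:
  {Maple} + {Quarry, Oak, Milton, Upland, Spruce}: 32 + 71 = 103
  {Quarry} + {Maple, Oak, Milton, Upland, Spruce}: 22 + 78 = 100
  {Maple, Quarry} + {Oak, Milton, Upland, Spruce}: 54 + 58 = 112
  {Oak} + {Maple, Quarry, Milton, Upland, Spruce}: 20 + 80 = 100
  {Maple, Oak} + {Quarry, Milton, Upland, Spruce}: 52 + 60 = 112
  {Quarry, Oak} + {Maple, Milton, Upland, Spruce}: 33 + 64 = 97
  … (31 splits in total)
  {Maple, Milton} + {Quarry, Oak, Upland, Spruce}: 32 + 59 = 91  ← best
Best: vehicle 1 Fern → Maple → Milton → Fern = 32; vehicle 2 Fern → Quarry → Oak → Spruce → Upland → Fern = 59; combined 91.

91 m — the smallest possible combined total.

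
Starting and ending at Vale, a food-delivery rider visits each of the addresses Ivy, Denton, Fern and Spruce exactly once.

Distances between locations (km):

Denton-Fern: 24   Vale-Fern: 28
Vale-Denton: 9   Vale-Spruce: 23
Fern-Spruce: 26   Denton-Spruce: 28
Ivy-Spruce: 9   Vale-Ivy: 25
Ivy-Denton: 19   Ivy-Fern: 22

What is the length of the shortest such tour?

Minimum total distance: 87 km.

With 4 stops there are 4!/2 = 12 distinct round trips (a route and its reverse cost the same).
Vale→Ivy→Denton→Fern→Spruce→Vale: 25+19+24+26+23 = 117
Vale→Ivy→Denton→Spruce→Fern→Vale: 25+19+28+26+28 = 126
Vale→Ivy→Fern→Denton→Spruce→Vale: 25+22+24+28+23 = 122
Vale→Ivy→Fern→Spruce→Denton→Vale: 25+22+26+28+9 = 110
Vale→Ivy→Spruce→Denton→Fern→Vale: 25+9+28+24+28 = 114
Vale→Ivy→Spruce→Fern→Denton→Vale: 25+9+26+24+9 = 93
Vale→Denton→Ivy→Fern→Spruce→Vale: 9+19+22+26+23 = 99
Vale→Denton→Ivy→Spruce→Fern→Vale: 9+19+9+26+28 = 91
Vale→Denton→Fern→Ivy→Spruce→Vale: 9+24+22+9+23 = 87
Vale→Denton→Spruce→Ivy→Fern→Vale: 9+28+9+22+28 = 96
Vale→Fern→Ivy→Denton→Spruce→Vale: 28+22+19+28+23 = 120
Vale→Fern→Denton→Ivy→Spruce→Vale: 28+24+19+9+23 = 103
The minimum is 87.
One optimal route: Vale → Denton → Fern → Ivy → Spruce → Vale (or its reverse).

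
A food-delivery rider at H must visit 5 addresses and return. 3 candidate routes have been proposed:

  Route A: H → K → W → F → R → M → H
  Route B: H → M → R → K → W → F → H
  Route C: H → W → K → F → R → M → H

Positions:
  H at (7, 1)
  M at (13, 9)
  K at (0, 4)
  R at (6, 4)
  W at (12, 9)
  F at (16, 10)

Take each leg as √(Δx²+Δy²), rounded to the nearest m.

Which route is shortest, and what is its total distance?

55 m — Route B is the shortest.

Route A: 8 + 13 + 4 + 12 + 9 + 10 = 56
Route B: 10 + 9 + 6 + 13 + 4 + 13 = 55
Route C: 9 + 13 + 17 + 12 + 9 + 10 = 70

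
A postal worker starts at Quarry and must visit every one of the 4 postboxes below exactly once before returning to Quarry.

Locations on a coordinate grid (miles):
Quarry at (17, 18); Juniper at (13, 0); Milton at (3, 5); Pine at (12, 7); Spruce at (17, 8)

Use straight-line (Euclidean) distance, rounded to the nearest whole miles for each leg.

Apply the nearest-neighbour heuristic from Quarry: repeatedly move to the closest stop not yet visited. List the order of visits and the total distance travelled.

From Quarry: distances to unvisited — Spruce=10, Pine=12, Juniper=18, Milton=19. Nearest is Spruce (10).
From Spruce: distances to unvisited — Pine=5, Juniper=9, Milton=14. Nearest is Pine (5).
From Pine: distances to unvisited — Juniper=7, Milton=9. Nearest is Juniper (7).
From Juniper: distances to unvisited — Milton=11. Nearest is Milton (11).
Return Milton→Quarry: 19.
Total = 10 + 5 + 7 + 11 + 19 = 52.

Total distance 52 miles via the nearest-neighbour route Quarry → Spruce → Pine → Juniper → Milton → Quarry.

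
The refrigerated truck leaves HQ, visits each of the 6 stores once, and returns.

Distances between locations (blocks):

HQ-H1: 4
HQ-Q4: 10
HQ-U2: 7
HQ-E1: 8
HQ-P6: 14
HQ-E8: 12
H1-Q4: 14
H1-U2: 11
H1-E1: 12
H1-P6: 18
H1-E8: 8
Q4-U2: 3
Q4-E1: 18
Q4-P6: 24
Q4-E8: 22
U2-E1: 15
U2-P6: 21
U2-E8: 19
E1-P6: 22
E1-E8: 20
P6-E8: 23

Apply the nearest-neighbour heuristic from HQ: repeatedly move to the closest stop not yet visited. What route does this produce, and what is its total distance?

HQ → [H1:4 / U2:7 / E1:8 / Q4:10 / E8:12 / P6:14] → H1 (4)
H1 → [E8:8 / U2:11 / E1:12 / Q4:14 / P6:18] → E8 (8)
E8 → [U2:19 / E1:20 / Q4:22 / P6:23] → U2 (19)
U2 → [Q4:3 / E1:15 / P6:21] → Q4 (3)
Q4 → [E1:18 / P6:24] → E1 (18)
E1 → [P6:22] → P6 (22)
Return P6→HQ: 14.
Total = 4 + 8 + 19 + 3 + 18 + 22 + 14 = 88.

88 blocks along HQ → H1 → E8 → U2 → Q4 → E1 → P6 → HQ.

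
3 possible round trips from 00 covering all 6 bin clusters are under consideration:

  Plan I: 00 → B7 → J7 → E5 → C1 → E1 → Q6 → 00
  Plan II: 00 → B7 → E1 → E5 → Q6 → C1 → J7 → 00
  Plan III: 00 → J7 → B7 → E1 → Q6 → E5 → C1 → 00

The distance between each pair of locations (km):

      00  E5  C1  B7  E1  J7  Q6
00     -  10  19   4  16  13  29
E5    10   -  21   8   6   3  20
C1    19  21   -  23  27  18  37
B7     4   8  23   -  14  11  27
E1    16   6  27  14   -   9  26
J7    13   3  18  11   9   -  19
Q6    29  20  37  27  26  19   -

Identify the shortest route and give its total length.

Plan I: 4 + 11 + 3 + 21 + 27 + 26 + 29 = 121
Plan II: 4 + 14 + 6 + 20 + 37 + 18 + 13 = 112
Plan III: 13 + 11 + 14 + 26 + 20 + 21 + 19 = 124

Shortest is Plan II, total 112 km.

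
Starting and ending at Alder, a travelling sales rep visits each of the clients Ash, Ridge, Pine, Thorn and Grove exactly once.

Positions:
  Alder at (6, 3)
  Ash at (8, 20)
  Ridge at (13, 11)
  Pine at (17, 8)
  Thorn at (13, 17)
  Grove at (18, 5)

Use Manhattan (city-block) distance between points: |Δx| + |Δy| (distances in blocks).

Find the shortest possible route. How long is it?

Minimum total distance: 58 blocks.

There are 60 distinct closed tours to check (reversals are equivalent).
Alder - Ash - Ridge - Pine - Thorn - Grove - Alder: 19+14+7+13+17+14 = 84
Alder - Ash - Ridge - Pine - Grove - Thorn - Alder: 19+14+7+4+17+21 = 82
Alder - Ash - Ridge - Thorn - Pine - Grove - Alder: 19+14+6+13+4+14 = 70
Alder - Ash - Ridge - Thorn - Grove - Pine - Alder: 19+14+6+17+4+16 = 76
Alder - Ash - Ridge - Grove - Pine - Thorn - Alder: 19+14+11+4+13+21 = 82
Alder - Ash - Ridge - Grove - Thorn - Pine - Alder: 19+14+11+17+13+16 = 90
Alder - Ash - Pine - Ridge - Thorn - Grove - Alder: 19+21+7+6+17+14 = 84
Alder - Ash - Pine - Ridge - Grove - Thorn - Alder: 19+21+7+11+17+21 = 96
Alder - Ash - Pine - Thorn - Ridge - Grove - Alder: 19+21+13+6+11+14 = 84
Alder - Ash - Pine - Thorn - Grove - Ridge - Alder: 19+21+13+17+11+15 = 96
Alder - Ash - Pine - Grove - Ridge - Thorn - Alder: 19+21+4+11+6+21 = 82
Alder - Ash - Pine - Grove - Thorn - Ridge - Alder: 19+21+4+17+6+15 = 82
Alder - Ash - Thorn - Ridge - Pine - Grove - Alder: 19+8+6+7+4+14 = 58
Alder - Ash - Thorn - Ridge - Grove - Pine - Alder: 19+8+6+11+4+16 = 64
… (46 more)
The minimum is 58.
One optimal route: Alder → Ash → Thorn → Ridge → Pine → Grove → Alder (or its reverse).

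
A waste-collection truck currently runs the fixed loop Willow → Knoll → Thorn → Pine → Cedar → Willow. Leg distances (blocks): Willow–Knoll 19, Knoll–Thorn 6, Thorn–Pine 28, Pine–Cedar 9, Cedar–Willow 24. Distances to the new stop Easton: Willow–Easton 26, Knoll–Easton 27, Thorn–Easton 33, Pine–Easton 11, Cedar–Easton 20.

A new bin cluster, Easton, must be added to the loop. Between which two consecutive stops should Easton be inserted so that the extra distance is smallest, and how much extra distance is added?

Insertion cost between consecutive stops i–j is d(i,Easton) + d(Easton,j) − d(i,j):
  between Willow and Knoll: 26 + 27 − 19 = 34
  between Knoll and Thorn: 27 + 33 − 6 = 54
  between Thorn and Pine: 33 + 11 − 28 = 16
  between Pine and Cedar: 11 + 20 − 9 = 22
  between Cedar and Willow: 20 + 26 − 24 = 22
Cheapest insertion is between Thorn and Pine, adding 16.
New total = 86 + 16 = 102.

Adding 16 blocks by placing Easton on the Thorn–Pine leg.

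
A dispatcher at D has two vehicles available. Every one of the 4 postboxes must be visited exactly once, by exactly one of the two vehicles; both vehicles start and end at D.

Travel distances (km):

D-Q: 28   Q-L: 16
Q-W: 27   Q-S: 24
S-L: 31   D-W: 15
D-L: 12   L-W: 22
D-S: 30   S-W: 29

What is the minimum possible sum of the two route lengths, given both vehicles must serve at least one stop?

Minimum combined distance: 112 km.

Check every non-empty split of the stops between the two vehicles; for each half take its own optimal tour:
  {Q} + {S, L, W}: 56 + 87 = 143
  {S} + {Q, L, W}: 60 + 70 = 130
  {Q, S} + {L, W}: 82 + 49 = 131
  {L} + {Q, S, W}: 24 + 96 = 120
  {Q, L} + {S, W}: 56 + 74 = 130
  {S, L} + {Q, W}: 73 + 70 = 143
  … (7 splits in total)
  {Q, S, L} + {W}: 82 + 30 = 112  ← best
Best: vehicle 1 D → S → Q → L → D = 82; vehicle 2 D → W → D = 30; combined 112.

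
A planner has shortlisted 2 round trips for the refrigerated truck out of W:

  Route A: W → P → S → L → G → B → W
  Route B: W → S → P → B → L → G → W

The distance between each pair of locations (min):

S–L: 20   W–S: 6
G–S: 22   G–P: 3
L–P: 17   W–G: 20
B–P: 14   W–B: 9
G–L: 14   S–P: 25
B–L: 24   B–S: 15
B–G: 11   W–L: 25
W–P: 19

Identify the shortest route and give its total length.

Route A: 19 + 25 + 20 + 14 + 11 + 9 = 98
Route B: 6 + 25 + 14 + 24 + 14 + 20 = 103

Shortest is Route A, total 98 min.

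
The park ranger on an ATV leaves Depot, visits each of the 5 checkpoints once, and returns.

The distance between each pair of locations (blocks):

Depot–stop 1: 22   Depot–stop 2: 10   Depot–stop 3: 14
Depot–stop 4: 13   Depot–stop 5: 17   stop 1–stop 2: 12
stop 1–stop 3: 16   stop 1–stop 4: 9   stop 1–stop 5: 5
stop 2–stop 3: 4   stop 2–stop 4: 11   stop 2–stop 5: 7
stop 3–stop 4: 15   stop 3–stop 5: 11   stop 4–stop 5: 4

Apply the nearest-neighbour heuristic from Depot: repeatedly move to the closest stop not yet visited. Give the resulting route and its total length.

Total distance 60 blocks via the nearest-neighbour route Depot → stop 2 → stop 3 → stop 5 → stop 4 → stop 1 → Depot.

At Depot the remaining stops are stop 2 10, stop 4 13, stop 3 14, stop 5 17, stop 1 22; go to stop 2.
At stop 2 the remaining stops are stop 3 4, stop 5 7, stop 4 11, stop 1 12; go to stop 3.
At stop 3 the remaining stops are stop 5 11, stop 4 15, stop 1 16; go to stop 5.
At stop 5 the remaining stops are stop 4 4, stop 1 5; go to stop 4.
At stop 4 the remaining stops are stop 1 9; go to stop 1.
Return stop 1→Depot: 22.
Total = 10 + 4 + 11 + 4 + 9 + 22 = 60.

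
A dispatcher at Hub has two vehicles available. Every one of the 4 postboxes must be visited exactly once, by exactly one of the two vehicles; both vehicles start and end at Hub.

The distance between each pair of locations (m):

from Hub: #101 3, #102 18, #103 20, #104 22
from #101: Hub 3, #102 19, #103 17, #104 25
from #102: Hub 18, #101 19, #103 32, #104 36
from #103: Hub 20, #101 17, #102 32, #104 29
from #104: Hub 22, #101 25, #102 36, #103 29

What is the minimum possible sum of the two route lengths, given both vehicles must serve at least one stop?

There are 2^3 − 1 = 7 ways to divide the 4 stops into two non-empty groups. For each, the best each vehicle can do is its own shortest tour through its group:
  {#101} + {#102, #103, #104}: 6 + 101 = 107
  {#102} + {#101, #103, #104}: 36 + 71 = 107
  {#101, #102} + {#103, #104}: 40 + 71 = 111
  {#103} + {#101, #102, #104}: 40 + 80 = 120
  {#101, #103} + {#102, #104}: 40 + 76 = 116
  {#102, #103} + {#101, #104}: 70 + 50 = 120
  … (7 splits in total)
Best: vehicle 1 Hub → #101 → Hub = 6; vehicle 2 Hub → #102 → #103 → #104 → Hub = 101; combined 107.

Minimum combined distance: 107 m.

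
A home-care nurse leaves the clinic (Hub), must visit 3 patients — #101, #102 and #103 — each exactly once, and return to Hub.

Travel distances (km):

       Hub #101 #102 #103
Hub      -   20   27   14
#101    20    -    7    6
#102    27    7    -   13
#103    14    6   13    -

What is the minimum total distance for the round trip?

There are 3 distinct closed tours to check (reversals are equivalent).
Hub - #101 - #102 - #103 - Hub: 20+7+13+14 = 54
Hub - #101 - #103 - #102 - Hub: 20+6+13+27 = 66
Hub - #102 - #101 - #103 - Hub: 27+7+6+14 = 54
The minimum is 54.
One optimal route: Hub → #101 → #102 → #103 → Hub (or its reverse).

Shortest round trip = 54 km.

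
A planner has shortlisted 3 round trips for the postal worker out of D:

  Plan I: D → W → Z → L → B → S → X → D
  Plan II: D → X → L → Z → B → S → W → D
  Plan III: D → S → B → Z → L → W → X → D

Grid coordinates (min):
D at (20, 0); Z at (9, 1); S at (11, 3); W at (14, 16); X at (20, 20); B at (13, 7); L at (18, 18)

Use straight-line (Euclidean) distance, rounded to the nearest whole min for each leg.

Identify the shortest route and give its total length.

Plan I: 17 + 16 + 19 + 12 + 4 + 19 + 20 = 107
Plan II: 20 + 3 + 19 + 7 + 4 + 13 + 17 = 83
Plan III: 9 + 4 + 7 + 19 + 4 + 7 + 20 = 70

70 min — Plan III is the shortest.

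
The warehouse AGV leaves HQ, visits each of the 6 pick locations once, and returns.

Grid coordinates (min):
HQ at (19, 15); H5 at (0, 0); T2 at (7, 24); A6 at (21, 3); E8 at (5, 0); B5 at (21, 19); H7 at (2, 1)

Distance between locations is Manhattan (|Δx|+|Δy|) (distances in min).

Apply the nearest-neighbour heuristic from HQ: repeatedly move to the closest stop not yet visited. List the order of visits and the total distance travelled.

100 min along HQ → B5 → A6 → E8 → H7 → H5 → T2 → HQ.

At HQ the remaining stops are B5 6, A6 14, T2 21, E8 29, H7 31, H5 34; go to B5.
At B5 the remaining stops are A6 16, T2 19, E8 35, H7 37, H5 40; go to A6.
At A6 the remaining stops are E8 19, H7 21, H5 24, T2 35; go to E8.
At E8 the remaining stops are H7 4, H5 5, T2 26; go to H7.
At H7 the remaining stops are H5 3, T2 28; go to H5.
At H5 the remaining stops are T2 31; go to T2.
Return T2→HQ: 21.
Total = 6 + 16 + 19 + 4 + 3 + 31 + 21 = 100.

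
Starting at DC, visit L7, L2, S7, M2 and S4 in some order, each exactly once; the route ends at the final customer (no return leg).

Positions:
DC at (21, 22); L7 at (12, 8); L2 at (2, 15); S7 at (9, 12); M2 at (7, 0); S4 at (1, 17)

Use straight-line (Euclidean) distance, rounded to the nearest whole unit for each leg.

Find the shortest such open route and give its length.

Shortest open route: 45.

There are 5! = 120 possible orderings.
DC → L7 → L2 → S7 → M2 → S4: 17+12+8+12+18 = 67
DC → L7 → L2 → S7 → S4 → M2: 17+12+8+9+18 = 64
DC → L7 → L2 → M2 → S7 → S4: 17+12+16+12+9 = 66
DC → L7 → L2 → M2 → S4 → S7: 17+12+16+18+9 = 72
DC → L7 → L2 → S4 → S7 → M2: 17+12+2+9+12 = 52
DC → L7 → L2 → S4 → M2 → S7: 17+12+2+18+12 = 61
DC → L7 → S7 → L2 → M2 → S4: 17+5+8+16+18 = 64
DC → L7 → S7 → L2 → S4 → M2: 17+5+8+2+18 = 50
DC → L7 → S7 → M2 → L2 → S4: 17+5+12+16+2 = 52
DC → L7 → S7 → M2 → S4 → L2: 17+5+12+18+2 = 54
DC → L7 → S7 → S4 → L2 → M2: 17+5+9+2+16 = 49
DC → L7 → S7 → S4 → M2 → L2: 17+5+9+18+16 = 65
DC → L7 → M2 → L2 → S7 → S4: 17+9+16+8+9 = 59
DC → L7 → M2 → L2 → S4 → S7: 17+9+16+2+9 = 53
… (106 more)
DC → L2 → S4 → S7 → L7 → M2: 20+2+9+5+9 = 45  ← best
The minimum is 45.
One shortest path: DC → L2 → S4 → S7 → L7 → M2.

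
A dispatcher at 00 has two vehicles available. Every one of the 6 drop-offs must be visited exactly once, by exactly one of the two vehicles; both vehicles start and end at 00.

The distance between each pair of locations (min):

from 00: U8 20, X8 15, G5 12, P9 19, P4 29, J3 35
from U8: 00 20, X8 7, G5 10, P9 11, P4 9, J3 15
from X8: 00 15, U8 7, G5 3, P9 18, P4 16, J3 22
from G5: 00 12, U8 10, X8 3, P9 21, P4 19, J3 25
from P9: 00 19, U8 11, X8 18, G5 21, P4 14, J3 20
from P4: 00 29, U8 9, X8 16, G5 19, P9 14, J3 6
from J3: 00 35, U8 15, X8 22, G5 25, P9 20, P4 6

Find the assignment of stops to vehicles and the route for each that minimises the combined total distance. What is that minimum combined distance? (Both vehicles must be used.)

100 min — the smallest possible combined total.

Check every non-empty split of the stops between the two vehicles; for each half take its own optimal tour:
  {U8} + {X8, G5, P9, P4, J3}: 40 + 76 = 116
  {X8} + {U8, G5, P9, P4, J3}: 30 + 76 = 106
  {U8, X8} + {G5, P9, P4, J3}: 42 + 76 = 118
  {G5} + {U8, X8, P9, P4, J3}: 24 + 76 = 100
  {U8, G5} + {X8, P9, P4, J3}: 42 + 76 = 118
  {X8, G5} + {U8, P9, P4, J3}: 30 + 74 = 104
  … (31 splits in total)
Best: vehicle 1 00 → G5 → 00 = 24; vehicle 2 00 → X8 → U8 → P4 → J3 → P9 → 00 = 76; combined 100.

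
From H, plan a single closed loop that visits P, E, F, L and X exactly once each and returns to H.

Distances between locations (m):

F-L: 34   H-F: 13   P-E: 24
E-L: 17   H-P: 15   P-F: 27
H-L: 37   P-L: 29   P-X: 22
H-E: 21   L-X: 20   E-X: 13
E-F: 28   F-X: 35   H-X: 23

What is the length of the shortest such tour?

Shortest round trip = 114 m.

H - P - E - F - L - X - H: 15+24+28+34+20+23 = 144
H - P - E - F - X - L - H: 15+24+28+35+20+37 = 159
H - P - E - L - F - X - H: 15+24+17+34+35+23 = 148
H - P - E - L - X - F - H: 15+24+17+20+35+13 = 124
H - P - E - X - F - L - H: 15+24+13+35+34+37 = 158
H - P - E - X - L - F - H: 15+24+13+20+34+13 = 119
H - P - F - E - L - X - H: 15+27+28+17+20+23 = 130
H - P - F - E - X - L - H: 15+27+28+13+20+37 = 140
H - P - F - L - E - X - H: 15+27+34+17+13+23 = 129
H - P - F - L - X - E - H: 15+27+34+20+13+21 = 130
H - P - F - X - E - L - H: 15+27+35+13+17+37 = 144
H - P - F - X - L - E - H: 15+27+35+20+17+21 = 135
H - P - L - E - F - X - H: 15+29+17+28+35+23 = 147
H - P - L - E - X - F - H: 15+29+17+13+35+13 = 122
… (46 more)
H - P - X - E - L - F - H: 15+22+13+17+34+13 = 114  ← best
The minimum is 114.
One optimal route: H → P → X → E → L → F → H (or its reverse).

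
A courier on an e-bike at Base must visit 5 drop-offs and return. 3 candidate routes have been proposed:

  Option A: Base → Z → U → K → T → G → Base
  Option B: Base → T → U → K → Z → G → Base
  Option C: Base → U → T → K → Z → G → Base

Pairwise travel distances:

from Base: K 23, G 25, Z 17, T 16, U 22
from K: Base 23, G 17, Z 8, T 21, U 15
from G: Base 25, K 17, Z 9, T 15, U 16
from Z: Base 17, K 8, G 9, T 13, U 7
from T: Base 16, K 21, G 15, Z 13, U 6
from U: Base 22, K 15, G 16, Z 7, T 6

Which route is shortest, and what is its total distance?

Option A: 17 + 7 + 15 + 21 + 15 + 25 = 100
Option B: 16 + 6 + 15 + 8 + 9 + 25 = 79
Option C: 22 + 6 + 21 + 8 + 9 + 25 = 91

79 — Option B is the shortest.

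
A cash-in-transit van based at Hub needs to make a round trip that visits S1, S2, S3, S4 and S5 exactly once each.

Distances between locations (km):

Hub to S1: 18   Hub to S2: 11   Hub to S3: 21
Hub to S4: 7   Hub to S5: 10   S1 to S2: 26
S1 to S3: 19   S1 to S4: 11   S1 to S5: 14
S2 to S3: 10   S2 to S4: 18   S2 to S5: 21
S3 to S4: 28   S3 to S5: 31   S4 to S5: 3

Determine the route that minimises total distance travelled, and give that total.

Hub→S1→S2→S3→S4→S5→Hub: 18+26+10+28+3+10 = 95
Hub→S1→S2→S3→S5→S4→Hub: 18+26+10+31+3+7 = 95
Hub→S1→S2→S4→S3→S5→Hub: 18+26+18+28+31+10 = 131
Hub→S1→S2→S4→S5→S3→Hub: 18+26+18+3+31+21 = 117
Hub→S1→S2→S5→S3→S4→Hub: 18+26+21+31+28+7 = 131
Hub→S1→S2→S5→S4→S3→Hub: 18+26+21+3+28+21 = 117
Hub→S1→S3→S2→S4→S5→Hub: 18+19+10+18+3+10 = 78
Hub→S1→S3→S2→S5→S4→Hub: 18+19+10+21+3+7 = 78
Hub→S1→S3→S4→S2→S5→Hub: 18+19+28+18+21+10 = 114
Hub→S1→S3→S4→S5→S2→Hub: 18+19+28+3+21+11 = 100
Hub→S1→S3→S5→S2→S4→Hub: 18+19+31+21+18+7 = 114
Hub→S1→S3→S5→S4→S2→Hub: 18+19+31+3+18+11 = 100
Hub→S1→S4→S2→S3→S5→Hub: 18+11+18+10+31+10 = 98
Hub→S1→S4→S2→S5→S3→Hub: 18+11+18+21+31+21 = 120
… (46 more)
Hub→S2→S3→S1→S4→S5→Hub: 11+10+19+11+3+10 = 64  ← best
The minimum is 64.
One optimal route: Hub → S2 → S3 → S1 → S4 → S5 → Hub (or its reverse).

64 km — the shortest possible round trip.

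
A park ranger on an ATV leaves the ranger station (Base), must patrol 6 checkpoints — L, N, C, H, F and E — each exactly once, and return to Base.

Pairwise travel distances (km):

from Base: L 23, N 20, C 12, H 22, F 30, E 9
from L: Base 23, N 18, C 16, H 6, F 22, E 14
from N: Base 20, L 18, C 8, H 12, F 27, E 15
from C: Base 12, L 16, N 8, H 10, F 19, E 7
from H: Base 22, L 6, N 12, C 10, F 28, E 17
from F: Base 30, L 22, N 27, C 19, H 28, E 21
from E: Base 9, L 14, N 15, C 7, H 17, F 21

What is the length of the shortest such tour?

90 km — the shortest possible round trip.

There are 360 distinct closed tours to check (reversals are equivalent).
Base → L → N → C → H → F → E → Base: 23+18+8+10+28+21+9 = 117
Base → L → N → C → H → E → F → Base: 23+18+8+10+17+21+30 = 127
Base → L → N → C → F → H → E → Base: 23+18+8+19+28+17+9 = 122
Base → L → N → C → F → E → H → Base: 23+18+8+19+21+17+22 = 128
Base → L → N → C → E → H → F → Base: 23+18+8+7+17+28+30 = 131
Base → L → N → C → E → F → H → Base: 23+18+8+7+21+28+22 = 127
Base → L → N → H → C → F → E → Base: 23+18+12+10+19+21+9 = 112
Base → L → N → H → C → E → F → Base: 23+18+12+10+7+21+30 = 121
… (352 more)
Base → C → N → H → L → F → E → Base: 12+8+12+6+22+21+9 = 90  ← best
The minimum is 90.
One optimal route: Base → C → N → H → L → F → E → Base (or its reverse).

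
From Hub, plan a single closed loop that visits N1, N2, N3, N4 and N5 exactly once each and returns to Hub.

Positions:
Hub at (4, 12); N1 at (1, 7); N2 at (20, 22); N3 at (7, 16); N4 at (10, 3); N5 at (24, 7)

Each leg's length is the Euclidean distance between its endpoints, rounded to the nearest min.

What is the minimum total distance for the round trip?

There are 60 distinct closed tours to check (reversals are equivalent).
Hub - N1 - N2 - N3 - N4 - N5 - Hub: 6+24+14+13+15+21 = 93
Hub - N1 - N2 - N3 - N5 - N4 - Hub: 6+24+14+19+15+11 = 89
Hub - N1 - N2 - N4 - N3 - N5 - Hub: 6+24+21+13+19+21 = 104
Hub - N1 - N2 - N4 - N5 - N3 - Hub: 6+24+21+15+19+5 = 90
Hub - N1 - N2 - N5 - N3 - N4 - Hub: 6+24+16+19+13+11 = 89
Hub - N1 - N2 - N5 - N4 - N3 - Hub: 6+24+16+15+13+5 = 79
Hub - N1 - N3 - N2 - N4 - N5 - Hub: 6+11+14+21+15+21 = 88
Hub - N1 - N3 - N2 - N5 - N4 - Hub: 6+11+14+16+15+11 = 73
Hub - N1 - N3 - N4 - N2 - N5 - Hub: 6+11+13+21+16+21 = 88
Hub - N1 - N3 - N4 - N5 - N2 - Hub: 6+11+13+15+16+19 = 80
Hub - N1 - N3 - N5 - N2 - N4 - Hub: 6+11+19+16+21+11 = 84
Hub - N1 - N3 - N5 - N4 - N2 - Hub: 6+11+19+15+21+19 = 91
Hub - N1 - N4 - N2 - N3 - N5 - Hub: 6+10+21+14+19+21 = 91
Hub - N1 - N4 - N2 - N5 - N3 - Hub: 6+10+21+16+19+5 = 77
… (46 more)
Hub - N1 - N4 - N5 - N2 - N3 - Hub: 6+10+15+16+14+5 = 66  ← best
The minimum is 66.
One optimal route: Hub → N1 → N4 → N5 → N2 → N3 → Hub (or its reverse).

Minimum total distance: 66 min.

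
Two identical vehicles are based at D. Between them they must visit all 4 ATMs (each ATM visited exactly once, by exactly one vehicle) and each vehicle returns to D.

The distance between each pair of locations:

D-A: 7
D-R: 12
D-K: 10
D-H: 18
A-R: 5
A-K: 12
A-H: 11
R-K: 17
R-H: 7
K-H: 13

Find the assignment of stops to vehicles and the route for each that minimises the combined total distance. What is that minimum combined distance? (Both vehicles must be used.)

Minimum combined distance: 56.

Check every non-empty split of the stops between the two vehicles; for each half take its own optimal tour:
  {A} + {R, K, H}: 14 + 42 = 56
  {R} + {A, K, H}: 24 + 41 = 65
  {A, R} + {K, H}: 24 + 41 = 65
  {K} + {A, R, H}: 20 + 37 = 57
  {A, K} + {R, H}: 29 + 37 = 66
  {R, K} + {A, H}: 39 + 36 = 75
  … (7 splits in total)
Best: vehicle 1 D → A → D = 14; vehicle 2 D → R → H → K → D = 42; combined 56.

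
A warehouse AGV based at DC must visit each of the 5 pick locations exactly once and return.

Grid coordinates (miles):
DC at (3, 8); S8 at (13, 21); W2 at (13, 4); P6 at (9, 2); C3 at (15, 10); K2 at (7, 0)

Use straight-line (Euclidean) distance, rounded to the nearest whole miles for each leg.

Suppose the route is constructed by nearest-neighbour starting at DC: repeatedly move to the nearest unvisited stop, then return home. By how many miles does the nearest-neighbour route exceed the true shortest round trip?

From DC: P6=8, K2=9, W2=11, C3=12, S8=16 → choose P6 (8).
From P6: K2=3, W2=4, C3=10, S8=19 → choose K2 (3).
From K2: W2=7, C3=13, S8=22 → choose W2 (7).
From W2: C3=6, S8=17 → choose C3 (6).
From C3: S8=11 → choose S8 (11).
NN route DC → P6 → K2 → W2 → C3 → S8 → DC costs 51.
Optimal: DC → S8 → C3 → W2 → P6 → K2 → DC costs 49 (by enumerating all 60 distinct tours).
Excess = 51 − 49 = 2.

Excess over optimum: 2 miles.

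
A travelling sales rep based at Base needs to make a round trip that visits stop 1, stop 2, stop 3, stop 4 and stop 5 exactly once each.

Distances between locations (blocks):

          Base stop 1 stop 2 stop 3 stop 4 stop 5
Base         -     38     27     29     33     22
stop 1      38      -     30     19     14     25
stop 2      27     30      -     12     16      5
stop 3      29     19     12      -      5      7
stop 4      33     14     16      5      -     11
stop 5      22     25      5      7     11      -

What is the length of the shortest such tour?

Base → stop 1 → stop 2 → stop 3 → stop 4 → stop 5 → Base: 38+30+12+5+11+22 = 118
Base → stop 1 → stop 2 → stop 3 → stop 5 → stop 4 → Base: 38+30+12+7+11+33 = 131
Base → stop 1 → stop 2 → stop 4 → stop 3 → stop 5 → Base: 38+30+16+5+7+22 = 118
Base → stop 1 → stop 2 → stop 4 → stop 5 → stop 3 → Base: 38+30+16+11+7+29 = 131
Base → stop 1 → stop 2 → stop 5 → stop 3 → stop 4 → Base: 38+30+5+7+5+33 = 118
Base → stop 1 → stop 2 → stop 5 → stop 4 → stop 3 → Base: 38+30+5+11+5+29 = 118
Base → stop 1 → stop 3 → stop 2 → stop 4 → stop 5 → Base: 38+19+12+16+11+22 = 118
Base → stop 1 → stop 3 → stop 2 → stop 5 → stop 4 → Base: 38+19+12+5+11+33 = 118
Base → stop 1 → stop 3 → stop 4 → stop 2 → stop 5 → Base: 38+19+5+16+5+22 = 105
Base → stop 1 → stop 3 → stop 4 → stop 5 → stop 2 → Base: 38+19+5+11+5+27 = 105
Base → stop 1 → stop 3 → stop 5 → stop 2 → stop 4 → Base: 38+19+7+5+16+33 = 118
Base → stop 1 → stop 3 → stop 5 → stop 4 → stop 2 → Base: 38+19+7+11+16+27 = 118
Base → stop 1 → stop 4 → stop 2 → stop 3 → stop 5 → Base: 38+14+16+12+7+22 = 109
Base → stop 1 → stop 4 → stop 2 → stop 5 → stop 3 → Base: 38+14+16+5+7+29 = 109
… (46 more)
Base → stop 1 → stop 4 → stop 3 → stop 2 → stop 5 → Base: 38+14+5+12+5+22 = 96  ← best
The minimum is 96.
One optimal route: Base → stop 1 → stop 4 → stop 3 → stop 2 → stop 5 → Base (or its reverse).

Shortest round trip = 96 blocks.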